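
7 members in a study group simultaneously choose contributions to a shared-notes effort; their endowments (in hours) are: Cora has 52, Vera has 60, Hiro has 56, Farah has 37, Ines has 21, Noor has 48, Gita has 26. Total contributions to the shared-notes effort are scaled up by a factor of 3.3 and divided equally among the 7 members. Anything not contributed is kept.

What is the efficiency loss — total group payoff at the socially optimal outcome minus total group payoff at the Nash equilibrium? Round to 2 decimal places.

The private return per contributed unit is 3.3/7 = 0.4714 < 1 for every player regardless of endowment, so the Nash equilibrium is zero contribution and the group total is Σ E_j = 52 + 60 + 56 + 37 + 21 + 48 + 26 = 300.
Each contributed unit returns 3.300 to the group, so the social optimum is full contribution by everyone: group total = 3.300 × 300 = 990.00.
Efficiency loss = (3.300 − 1) × 300 = 690.00.

690.00 hours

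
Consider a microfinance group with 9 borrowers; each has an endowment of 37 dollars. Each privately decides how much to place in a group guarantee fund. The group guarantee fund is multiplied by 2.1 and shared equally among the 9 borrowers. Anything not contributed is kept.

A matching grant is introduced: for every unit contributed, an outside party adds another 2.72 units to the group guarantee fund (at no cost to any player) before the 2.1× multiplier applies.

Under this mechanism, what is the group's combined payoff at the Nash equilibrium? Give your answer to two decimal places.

The effective private return is 2.1 × 3.72 / 9 = 0.8680, which is still under 1, so the mechanism doesn't change anyone's dominant strategy: zero contribution.
Everyone keeps their endowment and the group total is 9 × 37 = 333.

333.00 dollars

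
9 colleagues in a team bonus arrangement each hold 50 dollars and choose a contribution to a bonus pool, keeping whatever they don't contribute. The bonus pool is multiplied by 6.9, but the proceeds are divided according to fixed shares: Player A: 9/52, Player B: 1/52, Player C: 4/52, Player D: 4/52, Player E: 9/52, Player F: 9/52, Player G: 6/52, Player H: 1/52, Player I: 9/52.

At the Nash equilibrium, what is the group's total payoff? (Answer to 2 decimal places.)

1630.00 dollars

Player j's private return per contributed unit is 6.9 × (j's share). Contributing is weakly dominant for j when that share is at least 1/6.9 = 0.1449, and contributing 0 is dominant otherwise.
Player A, Player E, Player F and Player I clear that bar, contributing 50 each; the remaining 5 contribute 0. Total contributed: 200.
The bonus pool pays out 6.9 × 200 = 1380.00 in total (split across the unequal shares, but the aggregate is all that matters for the group sum).
The 5 free-riders keep 50 each, adding 250. Group total = 250 + 1380.00 = 1630.00.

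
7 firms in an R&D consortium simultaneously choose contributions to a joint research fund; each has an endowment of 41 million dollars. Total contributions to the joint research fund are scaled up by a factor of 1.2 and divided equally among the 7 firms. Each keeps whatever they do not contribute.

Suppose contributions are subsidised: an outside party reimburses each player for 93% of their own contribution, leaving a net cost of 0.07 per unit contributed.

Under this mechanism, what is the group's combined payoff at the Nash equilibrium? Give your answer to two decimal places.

With the mechanism, a contributed unit returns (1.2/7) / 0.07 = 2.4490 per unit of net cost to the contributor — now above 1 — so contributing fully is weakly dominant for every player.
At the Nash equilibrium everyone contributes 41. Group total payoff = 7 × (41 × 0.93 + 1.2 × 41) = 611.31.

611.31 million dollars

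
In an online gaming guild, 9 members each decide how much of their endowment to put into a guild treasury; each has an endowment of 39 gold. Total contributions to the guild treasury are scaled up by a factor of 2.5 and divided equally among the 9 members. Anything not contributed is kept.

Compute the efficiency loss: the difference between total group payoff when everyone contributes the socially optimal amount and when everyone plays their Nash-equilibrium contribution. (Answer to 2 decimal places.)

Each contributed unit returns 2.5/9 = 0.2778 to its contributor — below 1 — so contributing 0 is dominant for every player. At the Nash equilibrium everyone keeps their 39, and the group total is 9 × 39 = 351.
Each contributed unit returns 2.500 to the group as a whole (0.2778 to each of 9 players), which exceeds 1, so the social optimum is full contribution: group total = 2.500 × 351 = 877.50.
Efficiency loss = 877.50 − 351 = 526.50.

526.50 gold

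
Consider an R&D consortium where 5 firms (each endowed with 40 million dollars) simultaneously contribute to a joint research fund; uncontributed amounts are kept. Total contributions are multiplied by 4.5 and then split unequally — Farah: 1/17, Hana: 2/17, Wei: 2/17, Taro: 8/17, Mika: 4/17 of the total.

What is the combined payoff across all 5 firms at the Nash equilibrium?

For player j, contributing a unit is worthwhile iff 4.5 × (j's share) ≥ 1, i.e. iff j's share is at least 0.2222.
The shares above 0.2222 belong to Taro and Mika, contributing 40 each; the remaining 3 contribute 0. Total contributed: 80.
The joint research fund pays out 4.5 × 80 = 360.00 in total (split across the unequal shares, but the aggregate is all that matters for the group sum).
The 3 free-riders keep 40 each, adding 120. Group total = 120 + 360.00 = 480.00.

480.00 million dollars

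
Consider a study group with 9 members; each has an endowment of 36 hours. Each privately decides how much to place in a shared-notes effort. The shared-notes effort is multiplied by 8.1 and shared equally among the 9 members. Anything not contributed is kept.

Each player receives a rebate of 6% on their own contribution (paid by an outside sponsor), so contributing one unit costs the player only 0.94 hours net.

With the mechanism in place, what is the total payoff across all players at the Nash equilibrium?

With the mechanism, a contributed unit returns (8.1/9) / 0.94 = 0.9574 per unit of net cost — still below 1 — so contributing 0 remains dominant for every player.
Everyone keeps their endowment and the group total is 9 × 36 = 324.

324.00 hours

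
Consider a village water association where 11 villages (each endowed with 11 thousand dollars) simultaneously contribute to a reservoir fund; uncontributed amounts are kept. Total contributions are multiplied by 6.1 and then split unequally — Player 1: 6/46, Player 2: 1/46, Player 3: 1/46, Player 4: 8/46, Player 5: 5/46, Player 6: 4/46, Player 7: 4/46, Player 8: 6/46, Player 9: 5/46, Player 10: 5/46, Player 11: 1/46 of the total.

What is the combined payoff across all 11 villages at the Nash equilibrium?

For player j, contributing a unit is worthwhile iff 6.1 × (j's share) ≥ 1, i.e. iff j's share is at least 0.1639.
Only Player 4 (8/46) clears that bar, contributing 11; the remaining 10 contribute 0. Total contributed: 11.
The reservoir fund pays out 6.1 × 11 = 67.10 in total (split across the unequal shares, but the aggregate is all that matters for the group sum).
The 10 free-riders keep 11 each, adding 110. Group total = 110 + 67.10 = 177.10.

177.10 thousand dollars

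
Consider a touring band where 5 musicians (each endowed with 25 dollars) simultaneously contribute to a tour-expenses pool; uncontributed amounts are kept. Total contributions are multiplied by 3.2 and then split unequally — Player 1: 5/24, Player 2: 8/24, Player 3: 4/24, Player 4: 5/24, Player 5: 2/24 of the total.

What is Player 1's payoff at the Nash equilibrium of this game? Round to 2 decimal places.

A player with share s gets back 3.2·s per unit contributed, so full contribution is dominant for anyone with s > 1/3.2 = 0.3125 and zero contribution is dominant for anyone below.
Player 2 alone (share 8/24) is above the threshold, contributing 25; the remaining 4 contribute 0. Total contributed: 25.
Player 1 keeps 25 and receives 3.2 × 25 × 5/24 = 16.67 from the tour-expenses pool, for a payoff of 41.67.

41.67 dollars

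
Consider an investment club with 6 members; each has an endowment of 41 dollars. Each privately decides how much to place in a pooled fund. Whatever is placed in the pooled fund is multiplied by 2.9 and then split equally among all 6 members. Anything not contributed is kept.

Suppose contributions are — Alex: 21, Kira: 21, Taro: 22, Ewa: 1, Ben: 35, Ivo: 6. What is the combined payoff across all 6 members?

447.40 dollars

Total contributed: 21 + 21 + 22 + 1 + 35 + 6 = 106; total kept: 6 × 41 − 106 = 140.
The pooled fund pays out 2.9 × 106 = 307.40 in aggregate.
Group total = 140 + 307.40 = 447.40.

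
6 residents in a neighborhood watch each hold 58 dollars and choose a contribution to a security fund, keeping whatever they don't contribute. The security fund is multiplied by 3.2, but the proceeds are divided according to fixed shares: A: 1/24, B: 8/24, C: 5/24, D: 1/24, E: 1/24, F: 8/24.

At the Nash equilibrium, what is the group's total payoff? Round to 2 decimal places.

603.20 dollars

Each unit j contributes comes back to j as 3.2 × (j's share), so j prefers to contribute only if that share exceeds 1/3.2 = 0.3125; otherwise keeping the unit dominates.
The shares above 0.3125 belong to B and F, contributing 58 each; the remaining 4 contribute 0. Total contributed: 116.
The security fund pays out 3.2 × 116 = 371.20 in total (split across the unequal shares, but the aggregate is all that matters for the group sum).
The 4 free-riders keep 58 each, adding 232. Group total = 232 + 371.20 = 603.20.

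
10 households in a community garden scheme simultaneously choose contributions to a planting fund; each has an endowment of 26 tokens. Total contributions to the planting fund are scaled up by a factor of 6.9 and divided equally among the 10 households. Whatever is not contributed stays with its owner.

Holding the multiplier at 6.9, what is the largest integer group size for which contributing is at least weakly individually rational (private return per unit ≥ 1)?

6

Private return per unit is 6.9/(group size), which is ≥ 1 whenever the group size is ≤ 6.9.
The largest such integer is 6.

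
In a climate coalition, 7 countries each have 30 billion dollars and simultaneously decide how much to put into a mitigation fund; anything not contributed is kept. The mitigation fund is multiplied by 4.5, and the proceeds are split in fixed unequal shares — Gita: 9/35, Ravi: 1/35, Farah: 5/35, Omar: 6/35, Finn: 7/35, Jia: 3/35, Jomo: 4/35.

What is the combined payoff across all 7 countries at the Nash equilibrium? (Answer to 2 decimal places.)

315.00 billion dollars

For player j, contributing a unit is worthwhile iff 4.5 × (j's share) ≥ 1, i.e. iff j's share is at least 0.2222.
Only Gita (9/35) clears that bar, contributing 30; the remaining 6 contribute 0. Total contributed: 30.
The mitigation fund pays out 4.5 × 30 = 135.00 in total (split across the unequal shares, but the aggregate is all that matters for the group sum).
The 6 free-riders keep 30 each, adding 180. Group total = 180 + 135.00 = 315.00.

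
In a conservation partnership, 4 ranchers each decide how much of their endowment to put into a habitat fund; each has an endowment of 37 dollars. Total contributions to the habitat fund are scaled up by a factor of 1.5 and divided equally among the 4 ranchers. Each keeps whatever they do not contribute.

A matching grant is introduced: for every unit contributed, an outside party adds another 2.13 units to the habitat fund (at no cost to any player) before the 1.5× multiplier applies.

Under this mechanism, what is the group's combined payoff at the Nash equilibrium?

694.86 dollars

The effective private return per unit is now 1.5 × 3.13 / 4 = 1.1738 > 1, so every player's dominant strategy flips to full contribution.
At the Nash equilibrium everyone contributes 37. Group total payoff = 1.5 × 3.13 × 148 = 694.86.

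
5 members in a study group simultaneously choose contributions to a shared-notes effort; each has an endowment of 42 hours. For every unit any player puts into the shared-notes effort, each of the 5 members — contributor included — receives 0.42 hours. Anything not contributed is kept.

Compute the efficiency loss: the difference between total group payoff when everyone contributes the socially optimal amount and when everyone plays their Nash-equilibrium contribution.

231.00 hours

The private return per contributed unit is 0.42 < 1, so contributing 0 is dominant for every player. At the Nash equilibrium everyone keeps their 42, and the group total is 5 × 42 = 210.
Each contributed unit returns 2.100 to the group as a whole (0.42 to each of 5 players), which exceeds 1, so the social optimum is full contribution: group total = 2.100 × 210 = 441.00.
Efficiency loss = 441.00 − 210 = 231.00.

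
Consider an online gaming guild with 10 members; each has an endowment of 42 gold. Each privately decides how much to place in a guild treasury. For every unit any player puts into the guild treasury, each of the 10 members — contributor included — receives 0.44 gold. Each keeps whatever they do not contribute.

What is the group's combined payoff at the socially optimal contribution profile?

Each contributed unit returns 4.400 to the group as a whole (0.44 to each of 10 players), which exceeds 1, so the social optimum is full contribution: group total = 4.400 × 420 = 1848.00.

1848.00 gold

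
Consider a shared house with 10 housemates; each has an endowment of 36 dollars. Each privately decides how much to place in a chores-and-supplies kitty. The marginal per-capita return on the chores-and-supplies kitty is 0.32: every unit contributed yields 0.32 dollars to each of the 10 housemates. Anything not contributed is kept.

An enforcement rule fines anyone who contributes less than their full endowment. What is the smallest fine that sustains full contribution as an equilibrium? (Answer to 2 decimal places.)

Given the others contribute fully, the best deviation is to contribute 0 (any partial contribution still incurs the fine and gives up units whose private return 0.32 is below 1).
Deviating from 36 to 0 saves 36 dollars but forfeits the deviator's share of the drop in the chores-and-supplies kitty: 0.32 × 36 = 11.52.
So the deviation gain is 36 − 11.52 = 24.48, and the fine must be at least 24.48 dollars to wipe it out.

24.48 dollars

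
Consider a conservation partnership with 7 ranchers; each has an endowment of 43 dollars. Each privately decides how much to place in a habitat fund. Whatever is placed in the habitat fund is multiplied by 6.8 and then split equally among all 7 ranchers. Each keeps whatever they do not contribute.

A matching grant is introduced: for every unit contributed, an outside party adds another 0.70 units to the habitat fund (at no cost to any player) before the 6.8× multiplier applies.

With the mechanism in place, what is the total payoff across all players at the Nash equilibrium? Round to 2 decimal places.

Under the mechanism each unit contributed yields 6.8 × 1.70 / 7 = 1.6514 back to its contributor per unit of net cost, which exceeds 1, making full contribution the dominant choice for everyone.
So the Nash equilibrium is full contribution by all 7; the group earns 6.8 × 1.70 × 301 = 3479.56.

3479.56 dollars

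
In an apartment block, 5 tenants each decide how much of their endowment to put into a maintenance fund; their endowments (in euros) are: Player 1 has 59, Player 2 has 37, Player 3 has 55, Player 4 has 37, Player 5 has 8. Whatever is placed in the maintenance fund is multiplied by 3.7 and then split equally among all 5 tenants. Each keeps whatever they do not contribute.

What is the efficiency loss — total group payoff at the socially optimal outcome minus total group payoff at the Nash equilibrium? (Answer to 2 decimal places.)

529.20 euros

The private return per contributed unit is 3.7/5 = 0.7400 < 1 for every player regardless of endowment, so the Nash equilibrium is zero contribution and the group total is Σ E_j = 59 + 37 + 55 + 37 + 8 = 196.
Each contributed unit returns 3.700 to the group, so the social optimum is full contribution by everyone: group total = 3.700 × 196 = 725.20.
Efficiency loss = (3.700 − 1) × 196 = 529.20.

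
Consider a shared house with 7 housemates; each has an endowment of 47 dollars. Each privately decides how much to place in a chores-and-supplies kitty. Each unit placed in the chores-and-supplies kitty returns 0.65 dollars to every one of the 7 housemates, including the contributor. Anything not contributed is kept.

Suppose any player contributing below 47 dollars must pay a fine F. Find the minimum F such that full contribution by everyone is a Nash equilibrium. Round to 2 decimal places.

16.45 dollars

Given the others contribute fully, the best deviation is to contribute 0 (any partial contribution still incurs the fine and gives up units whose private return 0.65 is below 1).
Deviating from 47 to 0 saves 47 dollars but forfeits the deviator's share of the drop in the chores-and-supplies kitty: 0.65 × 47 = 30.55.
So the deviation gain is 47 − 30.55 = 16.45, and the fine must be at least 16.45 dollars to wipe it out.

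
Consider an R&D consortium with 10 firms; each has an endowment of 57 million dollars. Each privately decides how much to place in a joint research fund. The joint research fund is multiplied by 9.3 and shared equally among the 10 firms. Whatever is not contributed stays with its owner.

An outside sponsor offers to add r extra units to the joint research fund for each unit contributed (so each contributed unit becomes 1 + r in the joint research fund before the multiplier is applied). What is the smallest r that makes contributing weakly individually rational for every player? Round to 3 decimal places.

With matching at rate r, one contributed unit becomes (1 + r) in the joint research fund and returns 9.3 × (1 + r) / 10 to the contributor.
Setting this equal to 1: 1 + r = 10/9.3 = 1.0753.
So the minimum matching rate is r = 1.0753 − 1 = 0.075.

0.075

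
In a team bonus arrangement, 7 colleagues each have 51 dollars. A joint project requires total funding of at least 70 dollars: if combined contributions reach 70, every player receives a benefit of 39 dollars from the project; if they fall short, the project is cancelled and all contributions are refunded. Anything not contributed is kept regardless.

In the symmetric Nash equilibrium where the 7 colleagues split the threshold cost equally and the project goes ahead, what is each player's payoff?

Equal share of the threshold: 70/7 = 10.
At this profile no one gains by cutting their contribution: any cut drops the total below 70, the project is cancelled, contributions are refunded, and the deviator ends with 51, which is less than 51 − 10 + 39 = 80. Contributing more than 10 just wastes the excess. So contributing exactly 10 is a best response.
Each player's payoff: 51 − 10 + 39 = 80.

80 dollars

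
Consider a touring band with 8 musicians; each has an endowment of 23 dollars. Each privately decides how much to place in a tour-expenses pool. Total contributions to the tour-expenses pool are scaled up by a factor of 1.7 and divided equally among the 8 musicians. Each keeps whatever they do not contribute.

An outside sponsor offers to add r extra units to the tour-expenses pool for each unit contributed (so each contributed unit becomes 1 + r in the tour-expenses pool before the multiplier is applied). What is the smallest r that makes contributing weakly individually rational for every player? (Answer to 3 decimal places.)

3.706

With matching at rate r, one contributed unit becomes (1 + r) in the tour-expenses pool and returns 1.7 × (1 + r) / 8 to the contributor.
Setting this equal to 1: 1 + r = 8/1.7 = 4.7059.
So the minimum matching rate is r = 4.7059 − 1 = 3.706.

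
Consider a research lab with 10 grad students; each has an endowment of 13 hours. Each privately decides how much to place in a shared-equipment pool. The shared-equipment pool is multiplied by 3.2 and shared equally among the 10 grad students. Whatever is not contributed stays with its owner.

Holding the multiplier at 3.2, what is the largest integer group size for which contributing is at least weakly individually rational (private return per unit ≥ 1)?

Private return per unit is 3.2/(group size), which is ≥ 1 whenever the group size is ≤ 3.2.
The largest such integer is 3.

3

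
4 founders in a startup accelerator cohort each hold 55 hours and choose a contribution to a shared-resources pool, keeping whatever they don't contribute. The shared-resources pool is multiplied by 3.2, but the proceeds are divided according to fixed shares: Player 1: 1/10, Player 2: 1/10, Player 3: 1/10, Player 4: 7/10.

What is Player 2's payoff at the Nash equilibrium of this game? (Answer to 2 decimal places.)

For player j, contributing a unit is worthwhile iff 3.2 × (j's share) ≥ 1, i.e. iff j's share is at least 0.3125.
Only Player 4 (7/10) clears that bar, contributing 55; the remaining 3 contribute 0. Total contributed: 55.
Player 2 keeps 55 and receives 3.2 × 55 × 1/10 = 17.60 from the shared-resources pool, for a payoff of 72.60.

72.60 hours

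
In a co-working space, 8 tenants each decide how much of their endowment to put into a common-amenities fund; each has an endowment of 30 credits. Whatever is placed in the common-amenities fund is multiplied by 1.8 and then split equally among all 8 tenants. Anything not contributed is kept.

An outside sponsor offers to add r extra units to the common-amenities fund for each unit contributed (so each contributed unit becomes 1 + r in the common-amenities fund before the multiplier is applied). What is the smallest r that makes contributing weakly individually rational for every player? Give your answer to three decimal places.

With matching at rate r, one contributed unit becomes (1 + r) in the common-amenities fund and returns 1.8 × (1 + r) / 8 to the contributor.
Setting this equal to 1: 1 + r = 8/1.8 = 4.4444.
So the minimum matching rate is r = 4.4444 − 1 = 3.444.

3.444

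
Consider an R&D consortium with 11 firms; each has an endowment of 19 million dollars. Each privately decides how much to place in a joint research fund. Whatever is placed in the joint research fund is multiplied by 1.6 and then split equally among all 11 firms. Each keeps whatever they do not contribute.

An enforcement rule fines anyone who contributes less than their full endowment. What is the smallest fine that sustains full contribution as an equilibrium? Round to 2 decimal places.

16.24 million dollars

Given the others contribute fully, the best deviation is to contribute 0 (any partial contribution still incurs the fine and gives up units whose private return 0.1455 is below 1).
Deviating from 19 to 0 saves 19 million dollars but forfeits the deviator's share of the drop in the joint research fund: 1.6/11 × 19 = 2.76.
So the deviation gain is 19 − 2.76 = 16.24, and the fine must be at least 16.24 million dollars to wipe it out.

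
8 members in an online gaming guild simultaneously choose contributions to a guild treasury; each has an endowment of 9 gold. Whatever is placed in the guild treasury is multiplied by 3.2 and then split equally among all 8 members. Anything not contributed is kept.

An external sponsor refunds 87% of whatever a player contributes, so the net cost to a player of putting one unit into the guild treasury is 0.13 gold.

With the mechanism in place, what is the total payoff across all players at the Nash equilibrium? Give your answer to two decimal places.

293.04 gold

With the mechanism, a contributed unit returns (3.2/8) / 0.13 = 3.0769 per unit of net cost to the contributor — now above 1 — so contributing fully is weakly dominant for every player.
At the Nash equilibrium everyone contributes 9. Group total payoff = 8 × (9 × 0.87 + 3.2 × 9) = 293.04.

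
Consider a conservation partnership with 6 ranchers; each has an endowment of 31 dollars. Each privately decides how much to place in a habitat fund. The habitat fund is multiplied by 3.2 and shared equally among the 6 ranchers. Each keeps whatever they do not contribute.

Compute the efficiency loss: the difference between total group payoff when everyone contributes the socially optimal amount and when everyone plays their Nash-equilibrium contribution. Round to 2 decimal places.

Each contributed unit returns 3.2/6 = 0.5333 to its contributor — below 1 — so contributing 0 is dominant for every player. At the Nash equilibrium everyone keeps their 31, and the group total is 6 × 31 = 186.
Each contributed unit returns 3.200 to the group as a whole (0.5333 to each of 6 players), which exceeds 1, so the social optimum is full contribution: group total = 3.200 × 186 = 595.20.
Efficiency loss = 595.20 − 186 = 409.20.

409.20 dollars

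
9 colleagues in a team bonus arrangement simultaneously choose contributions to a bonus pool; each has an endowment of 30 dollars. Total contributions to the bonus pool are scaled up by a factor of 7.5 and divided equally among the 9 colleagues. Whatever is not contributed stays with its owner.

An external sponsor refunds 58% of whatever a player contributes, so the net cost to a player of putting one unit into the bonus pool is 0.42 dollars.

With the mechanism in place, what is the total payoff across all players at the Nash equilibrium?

2181.60 dollars

Under the mechanism each unit contributed yields (7.5/9) / 0.42 = 1.9841 back to its contributor per unit of net cost, which exceeds 1, making full contribution the dominant choice for everyone.
At the Nash equilibrium everyone contributes 30. Group total payoff = 9 × (30 × 0.58 + 7.5 × 30) = 2181.60.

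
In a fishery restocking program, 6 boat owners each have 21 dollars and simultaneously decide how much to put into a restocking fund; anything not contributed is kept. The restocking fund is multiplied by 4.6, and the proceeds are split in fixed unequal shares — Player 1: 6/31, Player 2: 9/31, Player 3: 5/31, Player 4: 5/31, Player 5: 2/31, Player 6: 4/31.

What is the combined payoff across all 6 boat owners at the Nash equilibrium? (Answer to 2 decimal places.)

201.60 dollars

Each unit j contributes comes back to j as 4.6 × (j's share), so j prefers to contribute only if that share exceeds 1/4.6 = 0.2174; otherwise keeping the unit dominates.
Player 2 alone (share 9/31) is above the threshold, contributing 21; the remaining 5 contribute 0. Total contributed: 21.
The restocking fund pays out 4.6 × 21 = 96.60 in total (split across the unequal shares, but the aggregate is all that matters for the group sum).
The 5 free-riders keep 21 each, adding 105. Group total = 105 + 96.60 = 201.60.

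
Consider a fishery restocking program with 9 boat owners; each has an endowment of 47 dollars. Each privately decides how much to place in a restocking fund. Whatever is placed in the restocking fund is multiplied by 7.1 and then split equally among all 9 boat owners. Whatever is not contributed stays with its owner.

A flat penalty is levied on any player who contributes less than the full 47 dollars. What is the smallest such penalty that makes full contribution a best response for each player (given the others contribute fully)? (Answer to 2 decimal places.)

Given the others contribute fully, the best deviation is to contribute 0 (any partial contribution still incurs the fine and gives up units whose private return 0.7889 is below 1).
Deviating from 47 to 0 saves 47 dollars but forfeits the deviator's share of the drop in the restocking fund: 7.1/9 × 47 = 37.08.
So the deviation gain is 47 − 37.08 = 9.92, and the fine must be at least 9.92 dollars to wipe it out.

9.92 dollars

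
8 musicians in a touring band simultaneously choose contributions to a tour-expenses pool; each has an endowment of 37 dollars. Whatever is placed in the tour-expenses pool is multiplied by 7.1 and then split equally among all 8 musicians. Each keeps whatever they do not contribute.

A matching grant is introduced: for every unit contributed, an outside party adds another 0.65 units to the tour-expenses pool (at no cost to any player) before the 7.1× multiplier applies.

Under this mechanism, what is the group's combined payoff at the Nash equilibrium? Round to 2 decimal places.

3467.64 dollars

With the mechanism, a contributed unit returns 7.1 × 1.65 / 8 = 1.4644 per unit of net cost to the contributor — now above 1 — so contributing fully is weakly dominant for every player.
At the Nash equilibrium everyone contributes 37. Group total payoff = 7.1 × 1.65 × 296 = 3467.64.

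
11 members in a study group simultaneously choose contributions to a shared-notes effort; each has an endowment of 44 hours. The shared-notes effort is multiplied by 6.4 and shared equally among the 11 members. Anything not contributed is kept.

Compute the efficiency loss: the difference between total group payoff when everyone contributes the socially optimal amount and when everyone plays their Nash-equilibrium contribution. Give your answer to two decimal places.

Each contributed unit returns 6.4/11 = 0.5818 to its contributor — below 1 — so contributing 0 is dominant for every player. At the Nash equilibrium everyone keeps their 44, and the group total is 11 × 44 = 484.
Each contributed unit returns 6.400 to the group as a whole (0.5818 to each of 11 players), which exceeds 1, so the social optimum is full contribution: group total = 6.400 × 484 = 3097.60.
Efficiency loss = 3097.60 − 484 = 2613.60.

2613.60 hours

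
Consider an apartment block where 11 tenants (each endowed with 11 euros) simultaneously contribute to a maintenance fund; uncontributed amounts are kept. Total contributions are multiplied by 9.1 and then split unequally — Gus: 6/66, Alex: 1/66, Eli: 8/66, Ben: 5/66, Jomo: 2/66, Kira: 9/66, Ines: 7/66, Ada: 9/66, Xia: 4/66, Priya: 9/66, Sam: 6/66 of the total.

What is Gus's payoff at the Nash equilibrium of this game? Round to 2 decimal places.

A player with share s gets back 9.1·s per unit contributed, so full contribution is dominant for anyone with s > 1/9.1 = 0.1099 and zero contribution is dominant for anyone below.
Eli, Kira, Ada and Priya are above the threshold, contributing 11 each; the remaining 7 contribute 0. Total contributed: 44.
Gus keeps 11 and receives 9.1 × 44 × 6/66 = 36.40 from the maintenance fund, for a payoff of 47.40.

47.40 euros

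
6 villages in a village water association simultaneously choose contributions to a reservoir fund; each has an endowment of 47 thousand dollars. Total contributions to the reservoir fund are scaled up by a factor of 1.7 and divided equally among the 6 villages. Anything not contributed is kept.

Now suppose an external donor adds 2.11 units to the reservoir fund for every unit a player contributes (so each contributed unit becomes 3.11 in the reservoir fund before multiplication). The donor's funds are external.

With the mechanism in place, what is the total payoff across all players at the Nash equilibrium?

282.00 thousand dollars

The effective private return is 1.7 × 3.11 / 6 = 0.8812, which is still under 1, so the mechanism doesn't change anyone's dominant strategy: zero contribution.
At the Nash equilibrium no one contributes; group total payoff = 6 × 47 = 282.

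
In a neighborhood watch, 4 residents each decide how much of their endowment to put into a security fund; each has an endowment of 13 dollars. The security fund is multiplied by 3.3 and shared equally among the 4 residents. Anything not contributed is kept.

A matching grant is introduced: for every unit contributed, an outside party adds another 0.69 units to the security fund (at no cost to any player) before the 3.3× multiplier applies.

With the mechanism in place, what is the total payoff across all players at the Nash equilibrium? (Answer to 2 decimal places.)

290.00 dollars

The effective private return per unit is now 3.3 × 1.69 / 4 = 1.3943 > 1, so every player's dominant strategy flips to full contribution.
At the Nash equilibrium everyone contributes 13. Group total payoff = 3.3 × 1.69 × 52 = 290.00.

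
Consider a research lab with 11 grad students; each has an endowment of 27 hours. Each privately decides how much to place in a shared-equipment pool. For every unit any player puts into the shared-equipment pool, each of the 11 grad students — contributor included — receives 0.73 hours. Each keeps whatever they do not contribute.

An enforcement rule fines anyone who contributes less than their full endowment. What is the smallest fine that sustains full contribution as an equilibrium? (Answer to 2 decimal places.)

7.29 hours

Given the others contribute fully, the best deviation is to contribute 0 (any partial contribution still incurs the fine and gives up units whose private return 0.73 is below 1).
Deviating from 27 to 0 saves 27 hours but forfeits the deviator's share of the drop in the shared-equipment pool: 0.73 × 27 = 19.71.
So the deviation gain is 27 − 19.71 = 7.29, and the fine must be at least 7.29 hours to wipe it out.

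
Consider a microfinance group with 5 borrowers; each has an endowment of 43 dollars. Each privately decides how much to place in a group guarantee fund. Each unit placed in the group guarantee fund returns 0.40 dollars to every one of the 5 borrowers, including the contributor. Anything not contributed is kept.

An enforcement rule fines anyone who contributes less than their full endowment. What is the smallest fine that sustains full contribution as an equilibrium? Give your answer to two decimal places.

Given the others contribute fully, the best deviation is to contribute 0 (any partial contribution still incurs the fine and gives up units whose private return 0.40 is below 1).
Deviating from 43 to 0 saves 43 dollars but forfeits the deviator's share of the drop in the group guarantee fund: 0.40 × 43 = 17.20.
So the deviation gain is 43 − 17.20 = 25.80, and the fine must be at least 25.80 dollars to wipe it out.

25.80 dollars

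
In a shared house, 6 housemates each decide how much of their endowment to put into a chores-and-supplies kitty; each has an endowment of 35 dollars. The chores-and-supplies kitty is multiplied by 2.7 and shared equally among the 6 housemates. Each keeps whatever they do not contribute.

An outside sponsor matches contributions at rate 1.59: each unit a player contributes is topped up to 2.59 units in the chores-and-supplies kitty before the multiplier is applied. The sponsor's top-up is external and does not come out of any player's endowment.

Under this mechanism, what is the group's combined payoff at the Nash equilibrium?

1468.53 dollars

The effective private return per unit is now 2.7 × 2.59 / 6 = 1.1655 > 1, so every player's dominant strategy flips to full contribution.
So the Nash equilibrium is full contribution by all 6; the group earns 2.7 × 2.59 × 210 = 1468.53.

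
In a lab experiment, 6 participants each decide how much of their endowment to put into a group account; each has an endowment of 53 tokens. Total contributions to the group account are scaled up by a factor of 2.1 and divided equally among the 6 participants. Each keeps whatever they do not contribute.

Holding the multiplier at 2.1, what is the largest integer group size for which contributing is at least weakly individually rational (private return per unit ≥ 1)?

2

Private return per unit is 2.1/(group size), which is ≥ 1 whenever the group size is ≤ 2.1.
The largest such integer is 2.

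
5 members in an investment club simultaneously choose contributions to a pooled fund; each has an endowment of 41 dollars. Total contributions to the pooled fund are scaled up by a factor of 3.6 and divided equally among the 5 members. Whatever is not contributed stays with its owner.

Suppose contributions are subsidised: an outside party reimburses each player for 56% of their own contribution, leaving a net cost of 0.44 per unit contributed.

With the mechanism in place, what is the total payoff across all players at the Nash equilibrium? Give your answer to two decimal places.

The effective private return per unit is now (3.6/5) / 0.44 = 1.6364 > 1, so every player's dominant strategy flips to full contribution.
At the Nash equilibrium everyone contributes 41. Group total payoff = 5 × (41 × 0.56 + 3.6 × 41) = 852.80.

852.80 dollars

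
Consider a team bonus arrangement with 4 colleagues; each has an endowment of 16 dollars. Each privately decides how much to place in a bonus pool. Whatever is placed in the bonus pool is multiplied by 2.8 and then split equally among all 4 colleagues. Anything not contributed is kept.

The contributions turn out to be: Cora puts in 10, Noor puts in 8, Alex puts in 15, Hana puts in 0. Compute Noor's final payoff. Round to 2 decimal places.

31.10 dollars

Total contributed: 10 + 8 + 15 + 0 = 33.
Each receives 2.8 × 33 / 4 = 23.10 from the bonus pool.
Noor keeps 16 − 8 = 8, so Noor's payoff is 8 + 23.10 = 31.10.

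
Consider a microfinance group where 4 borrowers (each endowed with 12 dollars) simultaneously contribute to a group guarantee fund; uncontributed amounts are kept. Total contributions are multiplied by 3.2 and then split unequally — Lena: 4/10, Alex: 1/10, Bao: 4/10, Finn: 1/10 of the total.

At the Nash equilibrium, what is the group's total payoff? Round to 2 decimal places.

Player j's private return per contributed unit is 3.2 × (j's share). Contributing is weakly dominant for j when that share is at least 1/3.2 = 0.3125, and contributing 0 is dominant otherwise.
The shares above 0.3125 belong to Lena and Bao, contributing 12 each; the remaining 2 contribute 0. Total contributed: 24.
The group guarantee fund pays out 3.2 × 24 = 76.80 in total (split across the unequal shares, but the aggregate is all that matters for the group sum).
The 2 free-riders keep 12 each, adding 24. Group total = 24 + 76.80 = 100.80.

100.80 dollars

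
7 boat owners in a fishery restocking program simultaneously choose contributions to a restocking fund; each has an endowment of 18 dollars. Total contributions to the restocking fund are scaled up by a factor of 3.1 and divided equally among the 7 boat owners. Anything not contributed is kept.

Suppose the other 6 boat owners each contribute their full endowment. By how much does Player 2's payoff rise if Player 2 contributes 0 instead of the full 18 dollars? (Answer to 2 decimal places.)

10.03 dollars

Switching from a contribution of 18 to 0 lets Player 2 keep an extra 18 dollars, but lowers the restocking fund by 18, which costs Player 2 their own share of that drop: 3.1/7 × 18 = 7.97.
Net gain = 18 − 7.97 = 10.03. The private return per contributed unit (0.4429) is below 1, so free-riding is indeed the best response regardless of what the others do.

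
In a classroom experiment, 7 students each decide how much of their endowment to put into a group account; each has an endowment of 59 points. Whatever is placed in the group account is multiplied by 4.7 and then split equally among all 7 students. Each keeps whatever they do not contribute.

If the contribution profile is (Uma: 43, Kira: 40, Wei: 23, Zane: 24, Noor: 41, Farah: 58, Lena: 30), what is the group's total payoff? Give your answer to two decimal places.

Total contributed: 43 + 40 + 23 + 24 + 41 + 58 + 30 = 259; total kept: 7 × 59 − 259 = 154.
The group account pays out 4.7 × 259 = 1217.30 in aggregate.
Group total = 154 + 1217.30 = 1371.30.

1371.30 points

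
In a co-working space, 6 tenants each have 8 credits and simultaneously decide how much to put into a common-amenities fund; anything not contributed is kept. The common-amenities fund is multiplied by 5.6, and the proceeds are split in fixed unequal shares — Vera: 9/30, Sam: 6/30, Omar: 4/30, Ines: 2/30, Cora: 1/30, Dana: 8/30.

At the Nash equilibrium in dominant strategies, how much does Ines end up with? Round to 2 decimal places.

Player j's private return per contributed unit is 5.6 × (j's share). Contributing is weakly dominant for j when that share is at least 1/5.6 = 0.1786, and contributing 0 is dominant otherwise.
The shares above 0.1786 belong to Vera, Sam and Dana, contributing 8 each; the remaining 3 contribute 0. Total contributed: 24.
Ines keeps 8 and receives 5.6 × 24 × 2/30 = 8.96 from the common-amenities fund, for a payoff of 16.96.

16.96 credits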